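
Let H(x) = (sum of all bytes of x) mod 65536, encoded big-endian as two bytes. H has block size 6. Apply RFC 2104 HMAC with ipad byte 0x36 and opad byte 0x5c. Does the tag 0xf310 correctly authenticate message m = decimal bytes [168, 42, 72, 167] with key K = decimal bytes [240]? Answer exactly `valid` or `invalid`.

Key decimal bytes [240] = f0 is 1 byte ≤ B = 6; zero-pad to 6 bytes: K' = f0 00 00 00 00 00.
K' ⊕ ipad = c6 36 36 36 36 36; K' ⊕ opad = ac 5c 5c 5c 5c 5c.
Inner hash: sum = 198+54+54+54+54+54+168+42+72+167 = 917 → 03 95.
Outer hash (recomputed tag): sum = 172+92+92+92+92+92+3+149 = 784 → 03 10.
Recomputed tag = 0310; claimed = f310 → mismatch.

invalid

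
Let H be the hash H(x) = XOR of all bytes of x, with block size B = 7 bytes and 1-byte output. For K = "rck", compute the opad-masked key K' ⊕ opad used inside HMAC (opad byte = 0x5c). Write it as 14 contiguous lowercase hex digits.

Key "rck" = 72 63 6b is 3 bytes ≤ B = 7; zero-pad to 7 bytes: K' = 72 63 6b 00 00 00 00.
XOR each byte with 0x5c: 72⊕5c=2e, 63⊕5c=3f, 6b⊕5c=37, 00⊕5c=5c, 00⊕5c=5c, 00⊕5c=5c, 00⊕5c=5c.

2e3f375c5c5c5c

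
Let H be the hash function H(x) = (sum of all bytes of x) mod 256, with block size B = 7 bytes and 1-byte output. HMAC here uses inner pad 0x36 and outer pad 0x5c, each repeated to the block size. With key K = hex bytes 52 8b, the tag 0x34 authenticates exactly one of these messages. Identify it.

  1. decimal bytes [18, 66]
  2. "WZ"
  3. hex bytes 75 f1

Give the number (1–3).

Key hex bytes 52 8b is 2 bytes ≤ B = 7; zero-pad to 7 bytes: K' = 52 8b 00 00 00 00 00.
K' ⊕ ipad = 64 bd 36 36 36 36 36; K' ⊕ opad = 0e d7 5c 5c 5c 5c 5c.
m1: inner = H(64 bd 36 36 36 36 36 12 42) = 83; tag = H(0e d7 5c 5c 5c 5c 5c 83) = 34 ← matches
m2: inner = H(64 bd 36 36 36 36 36 57 5a) = e0; tag = H(0e d7 5c 5c 5c 5c 5c e0) = 91
m3: inner = H(64 bd 36 36 36 36 36 75 f1) = 95; tag = H(0e d7 5c 5c 5c 5c 5c 95) = 46

1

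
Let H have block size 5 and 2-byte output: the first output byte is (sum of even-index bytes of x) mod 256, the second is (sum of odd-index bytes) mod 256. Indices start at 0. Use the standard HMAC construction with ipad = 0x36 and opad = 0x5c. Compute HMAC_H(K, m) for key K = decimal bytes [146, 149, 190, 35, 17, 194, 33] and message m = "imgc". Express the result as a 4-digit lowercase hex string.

Key decimal bytes [146, 149, 190, 35, 17, 194, 33] = 92 95 be 23 11 c2 21 is 7 bytes > B = 5, so hash it first: H(key) = 82 7a, then zero-pad to 5 bytes: K' = 82 7a 00 00 00.
K' ⊕ ipad = b4 4c 36 36 36.  K' ⊕ opad = de 26 5c 5c 5c.
Inner input = (K'⊕ipad) ∥ m = b4 4c 36 36 36 ∥ 69 6d 67 63.
Inner hash: even-index sum = 496 mod 256 = 240; odd-index sum = 338 mod 256 = 82 → f0 52.
Outer input = (K'⊕opad) ∥ inner = de 26 5c 5c 5c ∥ f0 52.
Outer hash (tag): even-index sum = 488 mod 256 = 232; odd-index sum = 370 mod 256 = 114 → e8 72.

e872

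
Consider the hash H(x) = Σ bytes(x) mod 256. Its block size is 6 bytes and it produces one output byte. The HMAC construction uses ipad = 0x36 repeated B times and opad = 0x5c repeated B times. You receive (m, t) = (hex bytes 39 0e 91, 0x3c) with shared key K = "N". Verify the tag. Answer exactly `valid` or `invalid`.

valid

Key "N" = 4e is 1 byte ≤ B = 6; zero-pad to 6 bytes: K' = 4e 00 00 00 00 00.
K' ⊕ ipad = 78 36 36 36 36 36; K' ⊕ opad = 12 5c 5c 5c 5c 5c.
Inner hash: sum = 120+54+54+54+54+54+57+14+145 = 606; mod 256 = 94 → 5e.
Outer hash (recomputed tag): sum = 18+92+92+92+92+92+94 = 572; mod 256 = 60 → 3c.
Recomputed tag = 3c; claimed = 3c → match.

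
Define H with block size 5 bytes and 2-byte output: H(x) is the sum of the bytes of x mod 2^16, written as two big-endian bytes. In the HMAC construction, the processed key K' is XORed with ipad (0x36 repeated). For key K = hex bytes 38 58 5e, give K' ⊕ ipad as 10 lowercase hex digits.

Key hex bytes 38 58 5e is 3 bytes ≤ B = 5; zero-pad to 5 bytes: K' = 38 58 5e 00 00.
XOR each byte with 0x36: 38⊕36=0e, 58⊕36=6e, 5e⊕36=68, 00⊕36=36, 00⊕36=36.

0e6e683636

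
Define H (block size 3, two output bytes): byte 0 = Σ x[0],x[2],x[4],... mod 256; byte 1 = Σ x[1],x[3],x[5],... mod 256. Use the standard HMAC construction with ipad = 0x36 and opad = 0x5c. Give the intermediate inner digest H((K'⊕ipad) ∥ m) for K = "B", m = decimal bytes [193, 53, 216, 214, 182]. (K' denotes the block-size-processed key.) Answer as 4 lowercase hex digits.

Key "B" = 42 is 1 byte ≤ B = 3; zero-pad to 3 bytes: K' = 42 00 00.
K' ⊕ ipad = 74 36 36.
Inner input = 74 36 36 ∥ c1 35 d8 d6 b6.
Inner hash: even-index sum = 437 mod 256 = 181; odd-index sum = 645 mod 256 = 133 → b5 85.

b585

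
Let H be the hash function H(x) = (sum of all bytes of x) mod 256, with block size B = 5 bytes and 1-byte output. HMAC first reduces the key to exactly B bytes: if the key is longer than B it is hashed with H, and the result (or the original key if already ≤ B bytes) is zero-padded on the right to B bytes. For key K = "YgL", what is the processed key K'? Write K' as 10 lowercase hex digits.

59674c0000

Key "YgL" = 59 67 4c is 3 bytes ≤ B = 5; zero-pad to 5 bytes: K' = 59 67 4c 00 00.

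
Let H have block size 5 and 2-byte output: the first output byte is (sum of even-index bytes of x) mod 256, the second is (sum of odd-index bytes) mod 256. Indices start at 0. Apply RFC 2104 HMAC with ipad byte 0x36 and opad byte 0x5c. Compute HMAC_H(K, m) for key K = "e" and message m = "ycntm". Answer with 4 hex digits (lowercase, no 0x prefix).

Key "e" = 65 is 1 byte ≤ B = 5; zero-pad to 5 bytes: K' = 65 00 00 00 00.
K' ⊕ ipad = 53 36 36 36 36.  K' ⊕ opad = 39 5c 5c 5c 5c.
Inner input = (K'⊕ipad) ∥ m = 53 36 36 36 36 ∥ 79 63 6e 74 6d.
Inner hash: even-index sum = 406 mod 256 = 150; odd-index sum = 448 mod 256 = 192 → 96 c0.
Outer input = (K'⊕opad) ∥ inner = 39 5c 5c 5c 5c ∥ 96 c0.
Outer hash (tag): even-index sum = 433 mod 256 = 177; odd-index sum = 334 mod 256 = 78 → b1 4e.

b14e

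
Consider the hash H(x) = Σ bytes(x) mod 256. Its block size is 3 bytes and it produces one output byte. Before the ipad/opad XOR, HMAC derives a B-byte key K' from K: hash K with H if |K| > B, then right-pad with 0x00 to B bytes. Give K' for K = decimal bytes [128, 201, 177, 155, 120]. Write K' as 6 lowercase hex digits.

|K| = 5 > B = 3, so first hash the key.
H(K): sum = 128+201+177+155+120 = 781; mod 256 = 13 → 0d.
Zero-pad H(K) = 0d to 3 bytes: K' = 0d 00 00.

0d0000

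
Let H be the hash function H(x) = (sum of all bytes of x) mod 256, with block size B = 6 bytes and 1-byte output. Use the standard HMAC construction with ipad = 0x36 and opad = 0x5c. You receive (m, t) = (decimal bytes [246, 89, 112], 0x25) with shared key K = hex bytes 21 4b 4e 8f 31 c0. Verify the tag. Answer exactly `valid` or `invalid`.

invalid

Key hex bytes 21 4b 4e 8f 31 c0 is exactly B = 6 bytes: K' = 21 4b 4e 8f 31 c0.
K' ⊕ ipad = 17 7d 78 b9 07 f6; K' ⊕ opad = 7d 17 12 d3 6d 9c.
Inner hash: sum = 23+125+120+185+7+246+246+89+112 = 1153; mod 256 = 129 → 81.
Outer hash (recomputed tag): sum = 125+23+18+211+109+156+129 = 771; mod 256 = 3 → 03.
Recomputed tag = 03; claimed = 25 → mismatch.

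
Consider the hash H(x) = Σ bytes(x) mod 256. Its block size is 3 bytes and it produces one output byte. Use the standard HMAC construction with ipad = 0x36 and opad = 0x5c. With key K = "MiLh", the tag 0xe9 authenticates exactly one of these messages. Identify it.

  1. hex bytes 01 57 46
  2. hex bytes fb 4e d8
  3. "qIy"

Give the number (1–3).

3

Key "MiLh" = 4d 69 4c 68 is 4 bytes > B = 3, so hash it first: H(key) = 6a, then zero-pad to 3 bytes: K' = 6a 00 00.
K' ⊕ ipad = 5c 36 36; K' ⊕ opad = 36 5c 5c.
m1: inner = H(5c 36 36 01 57 46) = 66; tag = H(36 5c 5c 66) = 54
m2: inner = H(5c 36 36 fb 4e d8) = e9; tag = H(36 5c 5c e9) = d7
m3: inner = H(5c 36 36 71 49 79) = fb; tag = H(36 5c 5c fb) = e9 ← matches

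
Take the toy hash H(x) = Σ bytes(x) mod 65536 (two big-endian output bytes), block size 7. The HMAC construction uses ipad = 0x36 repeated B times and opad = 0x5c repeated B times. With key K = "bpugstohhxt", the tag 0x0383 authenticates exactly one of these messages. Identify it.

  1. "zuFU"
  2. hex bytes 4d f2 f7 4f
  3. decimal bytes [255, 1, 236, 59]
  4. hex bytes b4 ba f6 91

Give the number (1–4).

1

Key "bpugstohhxt" = 62 70 75 67 73 74 6f 68 68 78 74 is 11 bytes > B = 7, so hash it first: H(key) = 04 c0, then zero-pad to 7 bytes: K' = 04 c0 00 00 00 00 00.
K' ⊕ ipad = 32 f6 36 36 36 36 36; K' ⊕ opad = 58 9c 5c 5c 5c 5c 5c.
m1: inner = H(32 f6 36 36 36 36 36 7a 75 46 55) = 03 c0; tag = H(58 9c 5c 5c 5c 5c 5c 03 c0) = 0383 ← matches
m2: inner = H(32 f6 36 36 36 36 36 4d f2 f7 4f) = 04 bb; tag = H(58 9c 5c 5c 5c 5c 5c 04 bb) = 037f
m3: inner = H(32 f6 36 36 36 36 36 ff 01 ec 3b) = 04 5d; tag = H(58 9c 5c 5c 5c 5c 5c 04 5d) = 0321
m4: inner = H(32 f6 36 36 36 36 36 b4 ba f6 91) = 05 2b; tag = H(58 9c 5c 5c 5c 5c 5c 05 2b) = 02f0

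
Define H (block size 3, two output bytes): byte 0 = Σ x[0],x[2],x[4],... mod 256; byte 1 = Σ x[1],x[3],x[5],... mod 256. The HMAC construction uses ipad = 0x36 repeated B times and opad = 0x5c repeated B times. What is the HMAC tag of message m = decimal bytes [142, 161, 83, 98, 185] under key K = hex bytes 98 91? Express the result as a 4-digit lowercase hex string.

Key hex bytes 98 91 is 2 bytes ≤ B = 3; zero-pad to 3 bytes: K' = 98 91 00.
K' ⊕ ipad = ae a7 36.  K' ⊕ opad = c4 cd 5c.
Inner input = (K'⊕ipad) ∥ m = ae a7 36 ∥ 8e a1 53 62 b9.
Inner hash: even-index sum = 487 mod 256 = 231; odd-index sum = 577 mod 256 = 65 → e7 41.
Outer input = (K'⊕opad) ∥ inner = c4 cd 5c ∥ e7 41.
Outer hash (tag): even-index sum = 353 mod 256 = 97; odd-index sum = 436 mod 256 = 180 → 61 b4.

61b4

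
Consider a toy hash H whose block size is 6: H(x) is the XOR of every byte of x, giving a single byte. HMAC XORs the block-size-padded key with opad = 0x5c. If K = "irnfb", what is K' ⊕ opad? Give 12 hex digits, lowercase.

352e323a3e5c

Key "irnfb" = 69 72 6e 66 62 is 5 bytes ≤ B = 6; zero-pad to 6 bytes: K' = 69 72 6e 66 62 00.
XOR each byte with 0x5c: 69⊕5c=35, 72⊕5c=2e, 6e⊕5c=32, 66⊕5c=3a, 62⊕5c=3e, 00⊕5c=5c.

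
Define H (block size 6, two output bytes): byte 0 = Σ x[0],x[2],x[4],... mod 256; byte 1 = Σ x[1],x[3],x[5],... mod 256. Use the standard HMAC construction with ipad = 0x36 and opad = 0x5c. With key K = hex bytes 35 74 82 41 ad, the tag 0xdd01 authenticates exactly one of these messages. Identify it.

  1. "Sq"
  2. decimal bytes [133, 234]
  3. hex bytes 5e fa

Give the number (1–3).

1

Key hex bytes 35 74 82 41 ad is 5 bytes ≤ B = 6; zero-pad to 6 bytes: K' = 35 74 82 41 ad 00.
K' ⊕ ipad = 03 42 b4 77 9b 36; K' ⊕ opad = 69 28 de 1d f1 5c.
m1: inner = H(03 42 b4 77 9b 36 53 71) = a5 60; tag = H(69 28 de 1d f1 5c a5 60) = dd01 ← matches
m2: inner = H(03 42 b4 77 9b 36 85 ea) = d7 d9; tag = H(69 28 de 1d f1 5c d7 d9) = 0f7a
m3: inner = H(03 42 b4 77 9b 36 5e fa) = b0 e9; tag = H(69 28 de 1d f1 5c b0 e9) = e88a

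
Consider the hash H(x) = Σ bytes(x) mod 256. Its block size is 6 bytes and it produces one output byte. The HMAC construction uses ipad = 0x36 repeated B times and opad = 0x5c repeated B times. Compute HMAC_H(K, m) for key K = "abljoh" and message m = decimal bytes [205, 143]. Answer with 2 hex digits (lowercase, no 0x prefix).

Key "abljoh" = 61 62 6c 6a 6f 68 is exactly B = 6 bytes: K' = 61 62 6c 6a 6f 68.
K' ⊕ ipad = 57 54 5a 5c 59 5e.  K' ⊕ opad = 3d 3e 30 36 33 34.
Inner input = (K'⊕ipad) ∥ m = 57 54 5a 5c 59 5e ∥ cd 8f.
Inner hash: sum = 87+84+90+92+89+94+205+143 = 884; mod 256 = 116 → 74.
Outer input = (K'⊕opad) ∥ inner = 3d 3e 30 36 33 34 ∥ 74.
Outer hash (tag): sum = 61+62+48+54+51+52+116 = 444; mod 256 = 188 → bc.

bc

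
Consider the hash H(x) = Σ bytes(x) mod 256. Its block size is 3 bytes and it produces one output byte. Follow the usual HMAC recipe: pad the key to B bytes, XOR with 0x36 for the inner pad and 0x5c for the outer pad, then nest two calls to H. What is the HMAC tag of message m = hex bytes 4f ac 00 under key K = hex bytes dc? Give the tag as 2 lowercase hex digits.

89

Key hex bytes dc is 1 byte ≤ B = 3; zero-pad to 3 bytes: K' = dc 00 00.
K' ⊕ ipad = ea 36 36.  K' ⊕ opad = 80 5c 5c.
Inner input = (K'⊕ipad) ∥ m = ea 36 36 ∥ 4f ac 00.
Inner hash: sum = 234+54+54+79+172+0 = 593; mod 256 = 81 → 51.
Outer input = (K'⊕opad) ∥ inner = 80 5c 5c ∥ 51.
Outer hash (tag): sum = 128+92+92+81 = 393; mod 256 = 137 → 89.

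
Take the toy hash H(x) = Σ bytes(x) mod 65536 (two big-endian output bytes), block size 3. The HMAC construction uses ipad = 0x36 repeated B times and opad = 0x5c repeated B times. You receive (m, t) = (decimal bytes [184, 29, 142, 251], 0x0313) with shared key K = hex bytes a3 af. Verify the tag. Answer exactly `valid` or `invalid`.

Key hex bytes a3 af is 2 bytes ≤ B = 3; zero-pad to 3 bytes: K' = a3 af 00.
K' ⊕ ipad = 95 99 36; K' ⊕ opad = ff f3 5c.
Inner hash: sum = 149+153+54+184+29+142+251 = 962 → 03 c2.
Outer hash (recomputed tag): sum = 255+243+92+3+194 = 787 → 03 13.
Recomputed tag = 0313; claimed = 0313 → match.

valid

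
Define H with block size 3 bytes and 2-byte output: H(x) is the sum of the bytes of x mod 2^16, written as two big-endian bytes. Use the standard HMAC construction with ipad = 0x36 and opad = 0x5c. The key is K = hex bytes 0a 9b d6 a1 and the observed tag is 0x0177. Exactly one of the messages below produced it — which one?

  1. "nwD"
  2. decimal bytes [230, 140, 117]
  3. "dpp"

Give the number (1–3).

Key hex bytes 0a 9b d6 a1 is 4 bytes > B = 3, so hash it first: H(key) = 02 1c, then zero-pad to 3 bytes: K' = 02 1c 00.
K' ⊕ ipad = 34 2a 36; K' ⊕ opad = 5e 40 5c.
m1: inner = H(34 2a 36 6e 77 44) = 01 bd; tag = H(5e 40 5c 01 bd) = 01b8
m2: inner = H(34 2a 36 e6 8c 75) = 02 7b; tag = H(5e 40 5c 02 7b) = 0177 ← matches
m3: inner = H(34 2a 36 64 70 70) = 01 d8; tag = H(5e 40 5c 01 d8) = 01d3

2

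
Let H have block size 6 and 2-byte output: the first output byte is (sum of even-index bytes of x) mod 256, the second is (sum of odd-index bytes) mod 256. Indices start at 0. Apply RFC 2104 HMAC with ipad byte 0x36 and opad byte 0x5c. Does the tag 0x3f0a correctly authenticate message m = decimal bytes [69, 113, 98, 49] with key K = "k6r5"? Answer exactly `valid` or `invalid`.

valid

Key "k6r5" = 6b 36 72 35 is 4 bytes ≤ B = 6; zero-pad to 6 bytes: K' = 6b 36 72 35 00 00.
K' ⊕ ipad = 5d 00 44 03 36 36; K' ⊕ opad = 37 6a 2e 69 5c 5c.
Inner hash: even-index sum = 382 mod 256 = 126; odd-index sum = 219 mod 256 = 219 → 7e db.
Outer hash (recomputed tag): even-index sum = 319 mod 256 = 63; odd-index sum = 522 mod 256 = 10 → 3f 0a.
Recomputed tag = 3f0a; claimed = 3f0a → match.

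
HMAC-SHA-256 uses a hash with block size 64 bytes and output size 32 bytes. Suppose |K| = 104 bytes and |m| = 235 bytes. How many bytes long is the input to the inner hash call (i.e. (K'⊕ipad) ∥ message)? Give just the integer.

Key is 104 > 64 bytes, so it is hashed to 32 bytes then zero-padded to 64: |K'| = 64.
Inner input = (K'⊕ipad) ∥ m → 64 + 235 = 299 bytes.

299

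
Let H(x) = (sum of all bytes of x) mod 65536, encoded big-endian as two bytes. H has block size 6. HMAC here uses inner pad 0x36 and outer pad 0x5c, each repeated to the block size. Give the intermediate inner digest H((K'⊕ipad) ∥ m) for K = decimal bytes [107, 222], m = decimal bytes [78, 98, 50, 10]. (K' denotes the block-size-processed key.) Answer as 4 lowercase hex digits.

Key decimal bytes [107, 222] = 6b de is 2 bytes ≤ B = 6; zero-pad to 6 bytes: K' = 6b de 00 00 00 00.
K' ⊕ ipad = 5d e8 36 36 36 36.
Inner input = 5d e8 36 36 36 36 ∥ 4e 62 32 0a.
Inner hash: sum = 93+232+54+54+54+54+78+98+50+10 = 777 → 03 09.

0309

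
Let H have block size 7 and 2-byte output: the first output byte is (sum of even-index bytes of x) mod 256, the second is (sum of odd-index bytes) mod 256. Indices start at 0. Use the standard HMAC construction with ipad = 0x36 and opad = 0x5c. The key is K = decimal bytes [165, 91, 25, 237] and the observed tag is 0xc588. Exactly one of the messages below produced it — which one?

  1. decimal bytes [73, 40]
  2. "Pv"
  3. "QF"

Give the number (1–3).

3

Key decimal bytes [165, 91, 25, 237] = a5 5b 19 ed is 4 bytes ≤ B = 7; zero-pad to 7 bytes: K' = a5 5b 19 ed 00 00 00.
K' ⊕ ipad = 93 6d 2f db 36 36 36; K' ⊕ opad = f9 07 45 b1 5c 5c 5c.
m1: inner = H(93 6d 2f db 36 36 36 49 28) = 56 c7; tag = H(f9 07 45 b1 5c 5c 5c 56 c7) = bd6a
m2: inner = H(93 6d 2f db 36 36 36 50 76) = a4 ce; tag = H(f9 07 45 b1 5c 5c 5c a4 ce) = c4b8
m3: inner = H(93 6d 2f db 36 36 36 51 46) = 74 cf; tag = H(f9 07 45 b1 5c 5c 5c 74 cf) = c588 ← matches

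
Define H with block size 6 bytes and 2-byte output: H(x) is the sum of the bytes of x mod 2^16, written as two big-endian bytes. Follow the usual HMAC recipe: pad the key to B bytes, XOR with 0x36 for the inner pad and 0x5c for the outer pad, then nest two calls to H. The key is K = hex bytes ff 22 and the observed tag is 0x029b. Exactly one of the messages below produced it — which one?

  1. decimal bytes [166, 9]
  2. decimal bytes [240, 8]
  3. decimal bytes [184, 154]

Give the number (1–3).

Key hex bytes ff 22 is 2 bytes ≤ B = 6; zero-pad to 6 bytes: K' = ff 22 00 00 00 00.
K' ⊕ ipad = c9 14 36 36 36 36; K' ⊕ opad = a3 7e 5c 5c 5c 5c.
m1: inner = H(c9 14 36 36 36 36 a6 09) = 02 64; tag = H(a3 7e 5c 5c 5c 5c 02 64) = 02f7
m2: inner = H(c9 14 36 36 36 36 f0 08) = 02 ad; tag = H(a3 7e 5c 5c 5c 5c 02 ad) = 0340
m3: inner = H(c9 14 36 36 36 36 b8 9a) = 03 07; tag = H(a3 7e 5c 5c 5c 5c 03 07) = 029b ← matches

3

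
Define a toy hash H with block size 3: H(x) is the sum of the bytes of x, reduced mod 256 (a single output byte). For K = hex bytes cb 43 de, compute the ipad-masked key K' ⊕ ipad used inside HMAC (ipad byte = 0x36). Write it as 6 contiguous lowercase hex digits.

Key hex bytes cb 43 de is exactly B = 3 bytes: K' = cb 43 de.
XOR each byte with 0x36: cb⊕36=fd, 43⊕36=75, de⊕36=e8.

fd75e8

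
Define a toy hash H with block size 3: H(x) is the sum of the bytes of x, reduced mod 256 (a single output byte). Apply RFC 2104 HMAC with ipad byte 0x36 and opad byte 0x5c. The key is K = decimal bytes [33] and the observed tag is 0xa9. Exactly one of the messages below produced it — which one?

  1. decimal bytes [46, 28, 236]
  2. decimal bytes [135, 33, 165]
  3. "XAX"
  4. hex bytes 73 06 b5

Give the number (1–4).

3

Key decimal bytes [33] = 21 is 1 byte ≤ B = 3; zero-pad to 3 bytes: K' = 21 00 00.
K' ⊕ ipad = 17 36 36; K' ⊕ opad = 7d 5c 5c.
m1: inner = H(17 36 36 2e 1c ec) = b9; tag = H(7d 5c 5c b9) = ee
m2: inner = H(17 36 36 87 21 a5) = d0; tag = H(7d 5c 5c d0) = 05
m3: inner = H(17 36 36 58 41 58) = 74; tag = H(7d 5c 5c 74) = a9 ← matches
m4: inner = H(17 36 36 73 06 b5) = b1; tag = H(7d 5c 5c b1) = e6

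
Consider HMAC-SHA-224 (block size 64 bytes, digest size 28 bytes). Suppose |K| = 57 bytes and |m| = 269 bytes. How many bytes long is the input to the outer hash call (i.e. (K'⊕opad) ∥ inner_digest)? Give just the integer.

Key is 57 ≤ 64 bytes, zero-padded: |K'| = 64.
Outer input = (K'⊕opad) ∥ H(inner) → 64 + 28 = 92 bytes.

92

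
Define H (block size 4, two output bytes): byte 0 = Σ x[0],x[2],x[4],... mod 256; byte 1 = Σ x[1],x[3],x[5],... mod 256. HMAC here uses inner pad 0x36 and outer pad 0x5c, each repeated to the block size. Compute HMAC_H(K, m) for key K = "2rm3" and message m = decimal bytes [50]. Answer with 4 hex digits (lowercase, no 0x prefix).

30e6

Key "2rm3" = 32 72 6d 33 is exactly B = 4 bytes: K' = 32 72 6d 33.
K' ⊕ ipad = 04 44 5b 05.  K' ⊕ opad = 6e 2e 31 6f.
Inner input = (K'⊕ipad) ∥ m = 04 44 5b 05 ∥ 32.
Inner hash: even-index sum = 145 mod 256 = 145; odd-index sum = 73 mod 256 = 73 → 91 49.
Outer input = (K'⊕opad) ∥ inner = 6e 2e 31 6f ∥ 91 49.
Outer hash (tag): even-index sum = 304 mod 256 = 48; odd-index sum = 230 mod 256 = 230 → 30 e6.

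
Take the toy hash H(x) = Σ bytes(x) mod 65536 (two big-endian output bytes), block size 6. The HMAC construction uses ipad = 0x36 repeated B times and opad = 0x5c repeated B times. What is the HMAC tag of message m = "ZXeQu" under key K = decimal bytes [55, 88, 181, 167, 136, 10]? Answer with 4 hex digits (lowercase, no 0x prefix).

Key decimal bytes [55, 88, 181, 167, 136, 10] = 37 58 b5 a7 88 0a is exactly B = 6 bytes: K' = 37 58 b5 a7 88 0a.
K' ⊕ ipad = 01 6e 83 91 be 3c.  K' ⊕ opad = 6b 04 e9 fb d4 56.
Inner input = (K'⊕ipad) ∥ m = 01 6e 83 91 be 3c ∥ 5a 58 65 51 75.
Inner hash: sum = 1+110+131+145+190+60+90+88+101+81+117 = 1114 → 04 5a.
Outer input = (K'⊕opad) ∥ inner = 6b 04 e9 fb d4 56 ∥ 04 5a.
Outer hash (tag): sum = 107+4+233+251+212+86+4+90 = 987 → 03 db.

03db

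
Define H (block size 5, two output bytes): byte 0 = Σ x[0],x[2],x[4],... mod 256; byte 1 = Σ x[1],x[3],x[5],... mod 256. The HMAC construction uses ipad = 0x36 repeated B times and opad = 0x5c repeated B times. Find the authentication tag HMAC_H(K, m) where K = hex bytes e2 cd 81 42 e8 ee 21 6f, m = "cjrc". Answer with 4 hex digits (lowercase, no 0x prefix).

Key hex bytes e2 cd 81 42 e8 ee 21 6f is 8 bytes > B = 5, so hash it first: H(key) = 6c 6c, then zero-pad to 5 bytes: K' = 6c 6c 00 00 00.
K' ⊕ ipad = 5a 5a 36 36 36.  K' ⊕ opad = 30 30 5c 5c 5c.
Inner input = (K'⊕ipad) ∥ m = 5a 5a 36 36 36 ∥ 63 6a 72 63.
Inner hash: even-index sum = 403 mod 256 = 147; odd-index sum = 357 mod 256 = 101 → 93 65.
Outer input = (K'⊕opad) ∥ inner = 30 30 5c 5c 5c ∥ 93 65.
Outer hash (tag): even-index sum = 333 mod 256 = 77; odd-index sum = 287 mod 256 = 31 → 4d 1f.

4d1f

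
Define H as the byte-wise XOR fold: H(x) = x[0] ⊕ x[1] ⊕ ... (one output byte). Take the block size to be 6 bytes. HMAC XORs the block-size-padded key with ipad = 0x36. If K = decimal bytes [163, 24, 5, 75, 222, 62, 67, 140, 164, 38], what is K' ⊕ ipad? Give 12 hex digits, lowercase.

Key decimal bytes [163, 24, 5, 75, 222, 62, 67, 140, 164, 38] = a3 18 05 4b de 3e 43 8c a4 26 is 10 bytes > B = 6, so hash it first: H(key) = 58, then zero-pad to 6 bytes: K' = 58 00 00 00 00 00.
XOR each byte with 0x36: 58⊕36=6e, 00⊕36=36, 00⊕36=36, 00⊕36=36, 00⊕36=36, 00⊕36=36.

6e3636363636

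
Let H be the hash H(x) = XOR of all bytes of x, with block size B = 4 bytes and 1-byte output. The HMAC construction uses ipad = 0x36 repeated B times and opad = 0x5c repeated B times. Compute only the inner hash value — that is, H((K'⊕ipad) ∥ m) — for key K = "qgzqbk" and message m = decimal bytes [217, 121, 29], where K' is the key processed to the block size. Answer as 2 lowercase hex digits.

Key "qgzqbk" = 71 67 7a 71 62 6b is 6 bytes > B = 4, so hash it first: H(key) = 14, then zero-pad to 4 bytes: K' = 14 00 00 00.
K' ⊕ ipad = 22 36 36 36.
Inner input = 22 36 36 36 ∥ d9 79 1d.
Inner hash: XOR 22⊕36⊕36⊕36⊕d9⊕79⊕1d = a9.

a9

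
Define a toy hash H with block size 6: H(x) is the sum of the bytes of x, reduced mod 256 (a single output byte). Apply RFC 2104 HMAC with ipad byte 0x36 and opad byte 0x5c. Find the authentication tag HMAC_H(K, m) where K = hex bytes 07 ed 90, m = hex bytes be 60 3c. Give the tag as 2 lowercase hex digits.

9a

Key hex bytes 07 ed 90 is 3 bytes ≤ B = 6; zero-pad to 6 bytes: K' = 07 ed 90 00 00 00.
K' ⊕ ipad = 31 db a6 36 36 36.  K' ⊕ opad = 5b b1 cc 5c 5c 5c.
Inner input = (K'⊕ipad) ∥ m = 31 db a6 36 36 36 ∥ be 60 3c.
Inner hash: sum = 49+219+166+54+54+54+190+96+60 = 942; mod 256 = 174 → ae.
Outer input = (K'⊕opad) ∥ inner = 5b b1 cc 5c 5c 5c ∥ ae.
Outer hash (tag): sum = 91+177+204+92+92+92+174 = 922; mod 256 = 154 → 9a.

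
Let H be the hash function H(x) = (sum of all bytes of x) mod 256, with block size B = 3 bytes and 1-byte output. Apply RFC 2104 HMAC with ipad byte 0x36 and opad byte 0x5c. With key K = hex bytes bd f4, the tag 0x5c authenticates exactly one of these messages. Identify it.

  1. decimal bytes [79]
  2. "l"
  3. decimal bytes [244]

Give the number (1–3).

Key hex bytes bd f4 is 2 bytes ≤ B = 3; zero-pad to 3 bytes: K' = bd f4 00.
K' ⊕ ipad = 8b c2 36; K' ⊕ opad = e1 a8 5c.
m1: inner = H(8b c2 36 4f) = d2; tag = H(e1 a8 5c d2) = b7
m2: inner = H(8b c2 36 6c) = ef; tag = H(e1 a8 5c ef) = d4
m3: inner = H(8b c2 36 f4) = 77; tag = H(e1 a8 5c 77) = 5c ← matches

3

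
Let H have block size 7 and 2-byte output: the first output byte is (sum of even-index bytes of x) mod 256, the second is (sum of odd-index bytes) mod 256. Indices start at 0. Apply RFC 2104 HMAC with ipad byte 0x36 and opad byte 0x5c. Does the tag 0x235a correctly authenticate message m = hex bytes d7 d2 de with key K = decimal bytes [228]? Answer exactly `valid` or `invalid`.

valid

Key decimal bytes [228] = e4 is 1 byte ≤ B = 7; zero-pad to 7 bytes: K' = e4 00 00 00 00 00 00.
K' ⊕ ipad = d2 36 36 36 36 36 36; K' ⊕ opad = b8 5c 5c 5c 5c 5c 5c.
Inner hash: even-index sum = 582 mod 256 = 70; odd-index sum = 599 mod 256 = 87 → 46 57.
Outer hash (recomputed tag): even-index sum = 547 mod 256 = 35; odd-index sum = 346 mod 256 = 90 → 23 5a.
Recomputed tag = 235a; claimed = 235a → match.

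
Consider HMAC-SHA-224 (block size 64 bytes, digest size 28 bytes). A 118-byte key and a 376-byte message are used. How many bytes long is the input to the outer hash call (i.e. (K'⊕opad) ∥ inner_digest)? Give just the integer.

Key is 118 > 64 bytes, so it is hashed to 28 bytes then zero-padded to 64: |K'| = 64.
Outer input = (K'⊕opad) ∥ H(inner) → 64 + 28 = 92 bytes.

92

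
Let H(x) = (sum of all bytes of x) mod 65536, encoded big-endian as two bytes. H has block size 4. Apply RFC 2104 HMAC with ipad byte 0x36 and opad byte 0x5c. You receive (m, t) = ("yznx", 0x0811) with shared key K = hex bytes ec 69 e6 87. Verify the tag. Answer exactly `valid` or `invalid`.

invalid

Key hex bytes ec 69 e6 87 is exactly B = 4 bytes: K' = ec 69 e6 87.
K' ⊕ ipad = da 5f d0 b1; K' ⊕ opad = b0 35 ba db.
Inner hash: sum = 218+95+208+177+121+122+110+120 = 1171 → 04 93.
Outer hash (recomputed tag): sum = 176+53+186+219+4+147 = 785 → 03 11.
Recomputed tag = 0311; claimed = 0811 → mismatch.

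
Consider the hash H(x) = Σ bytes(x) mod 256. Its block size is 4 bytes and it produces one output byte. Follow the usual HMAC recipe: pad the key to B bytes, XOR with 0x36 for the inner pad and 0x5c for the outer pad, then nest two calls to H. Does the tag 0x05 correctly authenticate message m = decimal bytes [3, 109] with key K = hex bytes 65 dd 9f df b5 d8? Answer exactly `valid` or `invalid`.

invalid

Key hex bytes 65 dd 9f df b5 d8 is 6 bytes > B = 4, so hash it first: H(key) = 4d, then zero-pad to 4 bytes: K' = 4d 00 00 00.
K' ⊕ ipad = 7b 36 36 36; K' ⊕ opad = 11 5c 5c 5c.
Inner hash: sum = 123+54+54+54+3+109 = 397; mod 256 = 141 → 8d.
Outer hash (recomputed tag): sum = 17+92+92+92+141 = 434; mod 256 = 178 → b2.
Recomputed tag = b2; claimed = 05 → mismatch.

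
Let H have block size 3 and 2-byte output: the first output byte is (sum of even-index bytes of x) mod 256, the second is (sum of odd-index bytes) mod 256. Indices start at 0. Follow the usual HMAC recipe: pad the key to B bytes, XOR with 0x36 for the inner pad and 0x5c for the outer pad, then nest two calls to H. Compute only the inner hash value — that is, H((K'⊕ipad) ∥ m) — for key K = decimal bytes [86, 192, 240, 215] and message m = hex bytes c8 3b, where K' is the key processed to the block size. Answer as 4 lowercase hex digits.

Key decimal bytes [86, 192, 240, 215] = 56 c0 f0 d7 is 4 bytes > B = 3, so hash it first: H(key) = 46 97, then zero-pad to 3 bytes: K' = 46 97 00.
K' ⊕ ipad = 70 a1 36.
Inner input = 70 a1 36 ∥ c8 3b.
Inner hash: even-index sum = 225 mod 256 = 225; odd-index sum = 361 mod 256 = 105 → e1 69.

e169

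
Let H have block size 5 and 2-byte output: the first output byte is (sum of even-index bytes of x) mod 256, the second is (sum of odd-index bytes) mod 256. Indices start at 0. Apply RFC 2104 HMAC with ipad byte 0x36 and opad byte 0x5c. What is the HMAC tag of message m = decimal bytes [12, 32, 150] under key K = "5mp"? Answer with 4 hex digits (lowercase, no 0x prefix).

Key "5mp" = 35 6d 70 is 3 bytes ≤ B = 5; zero-pad to 5 bytes: K' = 35 6d 70 00 00.
K' ⊕ ipad = 03 5b 46 36 36.  K' ⊕ opad = 69 31 2c 5c 5c.
Inner input = (K'⊕ipad) ∥ m = 03 5b 46 36 36 ∥ 0c 20 96.
Inner hash: even-index sum = 159 mod 256 = 159; odd-index sum = 307 mod 256 = 51 → 9f 33.
Outer input = (K'⊕opad) ∥ inner = 69 31 2c 5c 5c ∥ 9f 33.
Outer hash (tag): even-index sum = 292 mod 256 = 36; odd-index sum = 300 mod 256 = 44 → 24 2c.

242c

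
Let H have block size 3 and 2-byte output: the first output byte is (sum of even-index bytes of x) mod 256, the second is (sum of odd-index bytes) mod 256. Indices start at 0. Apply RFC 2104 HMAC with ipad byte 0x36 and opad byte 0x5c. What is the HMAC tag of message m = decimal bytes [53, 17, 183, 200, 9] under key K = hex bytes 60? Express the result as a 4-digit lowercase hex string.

c3c1

Key hex bytes 60 is 1 byte ≤ B = 3; zero-pad to 3 bytes: K' = 60 00 00.
K' ⊕ ipad = 56 36 36.  K' ⊕ opad = 3c 5c 5c.
Inner input = (K'⊕ipad) ∥ m = 56 36 36 ∥ 35 11 b7 c8 09.
Inner hash: even-index sum = 357 mod 256 = 101; odd-index sum = 299 mod 256 = 43 → 65 2b.
Outer input = (K'⊕opad) ∥ inner = 3c 5c 5c ∥ 65 2b.
Outer hash (tag): even-index sum = 195 mod 256 = 195; odd-index sum = 193 mod 256 = 193 → c3 c1.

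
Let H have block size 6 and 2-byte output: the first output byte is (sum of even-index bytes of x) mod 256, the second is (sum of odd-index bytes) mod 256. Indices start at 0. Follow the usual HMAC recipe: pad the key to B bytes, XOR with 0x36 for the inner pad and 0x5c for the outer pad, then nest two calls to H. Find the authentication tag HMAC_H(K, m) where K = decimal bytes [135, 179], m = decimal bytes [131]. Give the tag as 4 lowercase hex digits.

3398

Key decimal bytes [135, 179] = 87 b3 is 2 bytes ≤ B = 6; zero-pad to 6 bytes: K' = 87 b3 00 00 00 00.
K' ⊕ ipad = b1 85 36 36 36 36.  K' ⊕ opad = db ef 5c 5c 5c 5c.
Inner input = (K'⊕ipad) ∥ m = b1 85 36 36 36 36 ∥ 83.
Inner hash: even-index sum = 416 mod 256 = 160; odd-index sum = 241 mod 256 = 241 → a0 f1.
Outer input = (K'⊕opad) ∥ inner = db ef 5c 5c 5c 5c ∥ a0 f1.
Outer hash (tag): even-index sum = 563 mod 256 = 51; odd-index sum = 664 mod 256 = 152 → 33 98.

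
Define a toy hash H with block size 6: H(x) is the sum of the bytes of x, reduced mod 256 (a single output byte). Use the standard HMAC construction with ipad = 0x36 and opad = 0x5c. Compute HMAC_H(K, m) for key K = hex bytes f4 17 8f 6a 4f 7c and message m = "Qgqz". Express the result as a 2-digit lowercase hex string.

Key hex bytes f4 17 8f 6a 4f 7c is exactly B = 6 bytes: K' = f4 17 8f 6a 4f 7c.
K' ⊕ ipad = c2 21 b9 5c 79 4a.  K' ⊕ opad = a8 4b d3 36 13 20.
Inner input = (K'⊕ipad) ∥ m = c2 21 b9 5c 79 4a ∥ 51 67 71 7a.
Inner hash: sum = 194+33+185+92+121+74+81+103+113+122 = 1118; mod 256 = 94 → 5e.
Outer input = (K'⊕opad) ∥ inner = a8 4b d3 36 13 20 ∥ 5e.
Outer hash (tag): sum = 168+75+211+54+19+32+94 = 653; mod 256 = 141 → 8d.

8d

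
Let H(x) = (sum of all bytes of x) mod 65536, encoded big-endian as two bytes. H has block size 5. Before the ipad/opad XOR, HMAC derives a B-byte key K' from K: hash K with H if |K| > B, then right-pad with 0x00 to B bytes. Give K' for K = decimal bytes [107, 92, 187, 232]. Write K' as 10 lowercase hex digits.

6b5cbbe800

Key decimal bytes [107, 92, 187, 232] = 6b 5c bb e8 is 4 bytes ≤ B = 5; zero-pad to 5 bytes: K' = 6b 5c bb e8 00.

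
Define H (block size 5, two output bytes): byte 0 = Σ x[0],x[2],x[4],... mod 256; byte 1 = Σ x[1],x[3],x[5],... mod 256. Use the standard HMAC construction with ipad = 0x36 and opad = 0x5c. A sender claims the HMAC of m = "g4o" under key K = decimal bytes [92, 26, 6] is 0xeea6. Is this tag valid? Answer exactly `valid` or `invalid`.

Key decimal bytes [92, 26, 6] = 5c 1a 06 is 3 bytes ≤ B = 5; zero-pad to 5 bytes: K' = 5c 1a 06 00 00.
K' ⊕ ipad = 6a 2c 30 36 36; K' ⊕ opad = 00 46 5a 5c 5c.
Inner hash: even-index sum = 260 mod 256 = 4; odd-index sum = 312 mod 256 = 56 → 04 38.
Outer hash (recomputed tag): even-index sum = 238 mod 256 = 238; odd-index sum = 166 mod 256 = 166 → ee a6.
Recomputed tag = eea6; claimed = eea6 → match.

valid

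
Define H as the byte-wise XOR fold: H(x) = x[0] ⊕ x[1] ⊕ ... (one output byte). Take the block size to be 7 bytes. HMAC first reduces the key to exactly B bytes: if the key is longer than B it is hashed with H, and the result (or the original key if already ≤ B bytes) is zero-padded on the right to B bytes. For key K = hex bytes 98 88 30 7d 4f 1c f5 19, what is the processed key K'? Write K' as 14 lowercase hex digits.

e2000000000000

|K| = 8 > B = 7, so first hash the key.
H(K): XOR 98⊕88⊕30⊕7d⊕4f⊕1c⊕f5⊕19 = e2.
Zero-pad H(K) = e2 to 7 bytes: K' = e2 00 00 00 00 00 00.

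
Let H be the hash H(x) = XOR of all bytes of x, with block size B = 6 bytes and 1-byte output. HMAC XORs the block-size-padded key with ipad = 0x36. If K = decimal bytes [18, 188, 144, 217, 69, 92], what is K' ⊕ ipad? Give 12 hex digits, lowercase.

Key decimal bytes [18, 188, 144, 217, 69, 92] = 12 bc 90 d9 45 5c is exactly B = 6 bytes: K' = 12 bc 90 d9 45 5c.
XOR each byte with 0x36: 12⊕36=24, bc⊕36=8a, 90⊕36=a6, d9⊕36=ef, 45⊕36=73, 5c⊕36=6a.

248aa6ef736a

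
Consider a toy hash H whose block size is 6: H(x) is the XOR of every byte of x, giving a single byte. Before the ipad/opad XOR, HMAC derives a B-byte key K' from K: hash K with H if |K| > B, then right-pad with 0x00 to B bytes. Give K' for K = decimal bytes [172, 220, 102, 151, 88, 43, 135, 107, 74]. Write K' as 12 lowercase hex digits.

|K| = 9 > B = 6, so first hash the key.
H(K): XOR ac⊕dc⊕66⊕97⊕58⊕2b⊕87⊕6b⊕4a = 54.
Zero-pad H(K) = 54 to 6 bytes: K' = 54 00 00 00 00 00.

540000000000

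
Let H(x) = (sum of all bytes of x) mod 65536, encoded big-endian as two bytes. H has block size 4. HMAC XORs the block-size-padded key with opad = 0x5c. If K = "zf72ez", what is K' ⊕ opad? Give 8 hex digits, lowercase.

Key "zf72ez" = 7a 66 37 32 65 7a is 6 bytes > B = 4, so hash it first: H(key) = 02 28, then zero-pad to 4 bytes: K' = 02 28 00 00.
XOR each byte with 0x5c: 02⊕5c=5e, 28⊕5c=74, 00⊕5c=5c, 00⊕5c=5c.

5e745c5c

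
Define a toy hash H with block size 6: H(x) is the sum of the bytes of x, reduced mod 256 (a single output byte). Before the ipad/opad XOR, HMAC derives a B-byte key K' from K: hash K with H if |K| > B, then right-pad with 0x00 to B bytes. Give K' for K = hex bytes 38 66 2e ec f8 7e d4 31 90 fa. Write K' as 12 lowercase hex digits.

bd0000000000

|K| = 10 > B = 6, so first hash the key.
H(K): sum = 56+102+46+236+248+126+212+49+144+250 = 1469; mod 256 = 189 → bd.
Zero-pad H(K) = bd to 6 bytes: K' = bd 00 00 00 00 00.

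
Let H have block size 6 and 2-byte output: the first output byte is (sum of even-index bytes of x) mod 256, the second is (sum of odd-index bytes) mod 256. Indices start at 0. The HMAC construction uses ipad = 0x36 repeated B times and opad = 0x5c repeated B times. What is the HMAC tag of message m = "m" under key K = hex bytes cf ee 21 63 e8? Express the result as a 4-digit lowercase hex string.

1fb0

Key hex bytes cf ee 21 63 e8 is 5 bytes ≤ B = 6; zero-pad to 6 bytes: K' = cf ee 21 63 e8 00.
K' ⊕ ipad = f9 d8 17 55 de 36.  K' ⊕ opad = 93 b2 7d 3f b4 5c.
Inner input = (K'⊕ipad) ∥ m = f9 d8 17 55 de 36 ∥ 6d.
Inner hash: even-index sum = 603 mod 256 = 91; odd-index sum = 355 mod 256 = 99 → 5b 63.
Outer input = (K'⊕opad) ∥ inner = 93 b2 7d 3f b4 5c ∥ 5b 63.
Outer hash (tag): even-index sum = 543 mod 256 = 31; odd-index sum = 432 mod 256 = 176 → 1f b0.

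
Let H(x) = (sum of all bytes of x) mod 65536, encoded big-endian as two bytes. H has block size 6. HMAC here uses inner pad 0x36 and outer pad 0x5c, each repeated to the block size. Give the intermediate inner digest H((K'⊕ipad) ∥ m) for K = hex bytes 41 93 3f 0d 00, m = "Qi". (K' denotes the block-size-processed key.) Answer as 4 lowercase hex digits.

Key hex bytes 41 93 3f 0d 00 is 5 bytes ≤ B = 6; zero-pad to 6 bytes: K' = 41 93 3f 0d 00 00.
K' ⊕ ipad = 77 a5 09 3b 36 36.
Inner input = 77 a5 09 3b 36 36 ∥ 51 69.
Inner hash: sum = 119+165+9+59+54+54+81+105 = 646 → 02 86.

0286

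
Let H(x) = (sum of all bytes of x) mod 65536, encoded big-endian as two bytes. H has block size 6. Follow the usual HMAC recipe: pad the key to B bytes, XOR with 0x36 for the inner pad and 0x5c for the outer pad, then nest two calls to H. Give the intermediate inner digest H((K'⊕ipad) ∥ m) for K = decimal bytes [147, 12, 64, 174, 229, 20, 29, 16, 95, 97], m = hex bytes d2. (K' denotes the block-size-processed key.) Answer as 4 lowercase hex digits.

Key decimal bytes [147, 12, 64, 174, 229, 20, 29, 16, 95, 97] = 93 0c 40 ae e5 14 1d 10 5f 61 is 10 bytes > B = 6, so hash it first: H(key) = 03 73, then zero-pad to 6 bytes: K' = 03 73 00 00 00 00.
K' ⊕ ipad = 35 45 36 36 36 36.
Inner input = 35 45 36 36 36 36 ∥ d2.
Inner hash: sum = 53+69+54+54+54+54+210 = 548 → 02 24.

0224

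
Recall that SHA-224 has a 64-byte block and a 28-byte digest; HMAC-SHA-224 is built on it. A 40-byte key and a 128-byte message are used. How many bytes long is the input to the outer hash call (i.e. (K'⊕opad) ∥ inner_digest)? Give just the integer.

Key is 40 ≤ 64 bytes, zero-padded: |K'| = 64.
Outer input = (K'⊕opad) ∥ H(inner) → 64 + 28 = 92 bytes.

92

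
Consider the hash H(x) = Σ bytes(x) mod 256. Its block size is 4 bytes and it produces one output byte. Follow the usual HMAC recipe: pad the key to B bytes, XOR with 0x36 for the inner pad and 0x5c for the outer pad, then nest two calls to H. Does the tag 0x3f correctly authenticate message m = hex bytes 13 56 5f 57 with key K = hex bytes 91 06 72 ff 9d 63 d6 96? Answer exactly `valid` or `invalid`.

Key hex bytes 91 06 72 ff 9d 63 d6 96 is 8 bytes > B = 4, so hash it first: H(key) = 74, then zero-pad to 4 bytes: K' = 74 00 00 00.
K' ⊕ ipad = 42 36 36 36; K' ⊕ opad = 28 5c 5c 5c.
Inner hash: sum = 66+54+54+54+19+86+95+87 = 515; mod 256 = 3 → 03.
Outer hash (recomputed tag): sum = 40+92+92+92+3 = 319; mod 256 = 63 → 3f.
Recomputed tag = 3f; claimed = 3f → match.

valid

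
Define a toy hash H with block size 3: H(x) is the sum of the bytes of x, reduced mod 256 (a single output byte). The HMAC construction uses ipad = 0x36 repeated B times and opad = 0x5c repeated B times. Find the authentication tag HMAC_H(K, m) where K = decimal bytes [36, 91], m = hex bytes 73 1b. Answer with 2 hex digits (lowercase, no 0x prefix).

Key decimal bytes [36, 91] = 24 5b is 2 bytes ≤ B = 3; zero-pad to 3 bytes: K' = 24 5b 00.
K' ⊕ ipad = 12 6d 36.  K' ⊕ opad = 78 07 5c.
Inner input = (K'⊕ipad) ∥ m = 12 6d 36 ∥ 73 1b.
Inner hash: sum = 18+109+54+115+27 = 323; mod 256 = 67 → 43.
Outer input = (K'⊕opad) ∥ inner = 78 07 5c ∥ 43.
Outer hash (tag): sum = 120+7+92+67 = 286; mod 256 = 30 → 1e.

1e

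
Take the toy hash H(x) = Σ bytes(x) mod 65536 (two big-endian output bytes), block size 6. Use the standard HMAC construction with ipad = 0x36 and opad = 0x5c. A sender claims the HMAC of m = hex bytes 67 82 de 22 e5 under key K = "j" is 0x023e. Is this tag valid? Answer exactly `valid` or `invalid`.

valid

Key "j" = 6a is 1 byte ≤ B = 6; zero-pad to 6 bytes: K' = 6a 00 00 00 00 00.
K' ⊕ ipad = 5c 36 36 36 36 36; K' ⊕ opad = 36 5c 5c 5c 5c 5c.
Inner hash: sum = 92+54+54+54+54+54+103+130+222+34+229 = 1080 → 04 38.
Outer hash (recomputed tag): sum = 54+92+92+92+92+92+4+56 = 574 → 02 3e.
Recomputed tag = 023e; claimed = 023e → match.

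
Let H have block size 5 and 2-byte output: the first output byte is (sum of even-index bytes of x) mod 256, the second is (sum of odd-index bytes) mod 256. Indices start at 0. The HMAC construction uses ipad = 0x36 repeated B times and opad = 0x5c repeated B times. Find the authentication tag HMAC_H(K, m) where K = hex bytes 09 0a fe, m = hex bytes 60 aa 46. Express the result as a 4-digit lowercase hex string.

Key hex bytes 09 0a fe is 3 bytes ≤ B = 5; zero-pad to 5 bytes: K' = 09 0a fe 00 00.
K' ⊕ ipad = 3f 3c c8 36 36.  K' ⊕ opad = 55 56 a2 5c 5c.
Inner input = (K'⊕ipad) ∥ m = 3f 3c c8 36 36 ∥ 60 aa 46.
Inner hash: even-index sum = 487 mod 256 = 231; odd-index sum = 280 mod 256 = 24 → e7 18.
Outer input = (K'⊕opad) ∥ inner = 55 56 a2 5c 5c ∥ e7 18.
Outer hash (tag): even-index sum = 363 mod 256 = 107; odd-index sum = 409 mod 256 = 153 → 6b 99.

6b99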